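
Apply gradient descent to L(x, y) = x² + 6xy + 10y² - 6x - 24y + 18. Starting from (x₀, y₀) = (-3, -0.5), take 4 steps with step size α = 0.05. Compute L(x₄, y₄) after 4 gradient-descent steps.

∇L = (2x + 6y - 6, 6x + 20y - 24)
(x₁, y₁) = (-3, -0.5) − 0.05·(-15, -52) = (-2.25, 2.1)
(x₂, y₂) = (-2.25, 2.1) − 0.05·(2.1, 4.5) = (-2.355, 1.875)
(x₃, y₃) = (-2.355, 1.875) − 0.05·(0.54, -0.63) = (-2.382, 1.9065)
(x₄, y₄) = (-2.382, 1.9065) − 0.05·(0.675, -0.162) = (-2.41575, 1.9146)
L(-2.41575, 1.9146) = 1.2857099625

1.2857099625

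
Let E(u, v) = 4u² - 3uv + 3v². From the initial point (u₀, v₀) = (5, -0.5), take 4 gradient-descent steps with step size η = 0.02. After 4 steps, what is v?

∇E = (8u - 3v, -3u + 6v)
(u₁, v₁) = (5, -0.5) − 0.02·(41.5, -18) = (4.17, -0.14)
(u₂, v₂) = (4.17, -0.14) − 0.02·(33.78, -13.35) = (3.4944, 0.127)
(u₃, v₃) = (3.4944, 0.127) − 0.02·(27.5742, -9.7212) = (2.942916, 0.321424)
(u₄, v₄) = (2.942916, 0.321424) − 0.02·(22.579056, -6.900204) = (2.49133488, 0.45942808)
v = 0.45942808

0.45942808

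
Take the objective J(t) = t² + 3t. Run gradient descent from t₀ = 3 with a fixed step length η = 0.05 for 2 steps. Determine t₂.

2.145

J′(t) = 2t + 3
t₁ = 3 − 0.05·9 = 2.55
t₂ = 2.55 − 0.05·8.1 = 2.145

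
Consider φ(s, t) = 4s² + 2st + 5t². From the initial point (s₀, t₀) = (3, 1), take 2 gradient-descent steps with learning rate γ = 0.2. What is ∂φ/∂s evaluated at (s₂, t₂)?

∇φ = (8s + 2t, 2s + 10t)
(s₁, t₁) = (3, 1) − 0.2·(26, 16) = (-2.2, -2.2)
(s₂, t₂) = (-2.2, -2.2) − 0.2·(-22, -26.4) = (2.2, 3.08)
∂φ/∂s at (2.2, 3.08) = 23.76

23.76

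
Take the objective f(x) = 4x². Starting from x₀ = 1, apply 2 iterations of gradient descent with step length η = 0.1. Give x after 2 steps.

f′(x) = 8x
Step 1: f′(1) = 8; x₁ = 1 − 0.1·8 = 0.2
Step 2: f′(0.2) = 1.6; x₂ = 0.2 − 0.1·1.6 = 0.04

0.04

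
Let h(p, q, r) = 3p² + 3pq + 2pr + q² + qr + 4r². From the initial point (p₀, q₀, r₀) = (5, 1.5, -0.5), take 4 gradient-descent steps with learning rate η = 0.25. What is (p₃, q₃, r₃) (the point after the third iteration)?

(-6.171875, -4.125, -7.71875)

∇h = (6p + 3q + 2r, 3p + 2q + r, 2p + q + 8r)
Step 1: at (5, 1.5, -0.5), ∇h = (33.5, 17.5, 7.5) → (5, 1.5, -0.5) − 0.25·(33.5, 17.5, 7.5) = (-3.375, -2.875, -2.375)
Step 2: at (-3.375, -2.875, -2.375), ∇h = (-33.625, -18.25, -28.625) → (-3.375, -2.875, -2.375) − 0.25·(-33.625, -18.25, -28.625) = (5.03125, 1.6875, 4.78125)
Step 3: at (5.03125, 1.6875, 4.78125), ∇h = (44.8125, 23.25, 50) → (5.03125, 1.6875, 4.78125) − 0.25·(44.8125, 23.25, 50) = (-6.171875, -4.125, -7.71875)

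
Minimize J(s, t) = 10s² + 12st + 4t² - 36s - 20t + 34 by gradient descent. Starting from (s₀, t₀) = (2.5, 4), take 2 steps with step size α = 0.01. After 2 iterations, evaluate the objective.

36.54736

∇J = (20s + 12t - 36, 12s + 8t - 20)
(s₁, t₁) = (2.5, 4) − 0.01·(62, 42) = (1.88, 3.58)
(s₂, t₂) = (1.88, 3.58) − 0.01·(44.56, 31.2) = (1.4344, 3.268)
J(1.4344, 3.268) = 36.54736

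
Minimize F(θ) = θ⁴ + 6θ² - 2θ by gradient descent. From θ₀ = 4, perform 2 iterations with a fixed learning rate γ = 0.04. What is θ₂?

80.28065792

F′(θ) = 4θ³ + 12θ - 2
θ₁ = 4 − 0.04·302 = -8.08
θ₂ = -8.08 − 0.04·(-2209.016448) = 80.28065792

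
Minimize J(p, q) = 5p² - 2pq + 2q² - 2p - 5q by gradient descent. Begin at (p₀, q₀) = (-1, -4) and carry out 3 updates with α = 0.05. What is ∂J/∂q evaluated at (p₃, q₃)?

∇J = (10p - 2q - 2, -2p + 4q - 5)
(p₁, q₁) = (-1, -4) − 0.05·(-4, -19) = (-0.8, -3.05)
(p₂, q₂) = (-0.8, -3.05) − 0.05·(-3.9, -15.6) = (-0.605, -2.27)
(p₃, q₃) = (-0.605, -2.27) − 0.05·(-3.51, -12.87) = (-0.4295, -1.6265)
∂J/∂q at (-0.4295, -1.6265) = -10.647

-10.647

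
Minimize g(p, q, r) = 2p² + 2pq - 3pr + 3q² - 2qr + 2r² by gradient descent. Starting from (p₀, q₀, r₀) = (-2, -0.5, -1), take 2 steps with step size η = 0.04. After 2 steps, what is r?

∇g = (4p + 2q - 3r, 2p + 6q - 2r, -3p - 2q + 4r)
Step 1: at (-2, -0.5, -1), ∇g = (-6, -5, 3) → (-2, -0.5, -1) − 0.04·(-6, -5, 3) = (-1.76, -0.3, -1.12)
Step 2: at (-1.76, -0.3, -1.12), ∇g = (-4.28, -3.08, 1.4) → (-1.76, -0.3, -1.12) − 0.04·(-4.28, -3.08, 1.4) = (-1.5888, -0.1768, -1.176)
r = -1.176

-1.176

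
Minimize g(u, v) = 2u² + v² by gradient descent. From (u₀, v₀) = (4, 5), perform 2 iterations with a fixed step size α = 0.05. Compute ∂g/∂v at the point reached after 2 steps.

8.1

∇g = (4u, 2v)
(u₁, v₁) = (4, 5) − 0.05·(16, 10) = (3.2, 4.5)
(u₂, v₂) = (3.2, 4.5) − 0.05·(12.8, 9) = (2.56, 4.05)
∂g/∂v at (2.56, 4.05) = 8.1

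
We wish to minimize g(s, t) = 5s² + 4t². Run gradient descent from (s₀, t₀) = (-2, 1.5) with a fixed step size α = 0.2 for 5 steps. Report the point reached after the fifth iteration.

(2, -0.11664)

∇g = (10s, 8t)
Step 1: at (-2, 1.5), ∇g = (-20, 12) → (-2, 1.5) − 0.2·(-20, 12) = (2, -0.9)
Step 2: at (2, -0.9), ∇g = (20, -7.2) → (2, -0.9) − 0.2·(20, -7.2) = (-2, 0.54)
Step 3: at (-2, 0.54), ∇g = (-20, 4.32) → (-2, 0.54) − 0.2·(-20, 4.32) = (2, -0.324)
Step 4: at (2, -0.324), ∇g = (20, -2.592) → (2, -0.324) − 0.2·(20, -2.592) = (-2, 0.1944)
Step 5: at (-2, 0.1944), ∇g = (-20, 1.5552) → (-2, 0.1944) − 0.2·(-20, 1.5552) = (2, -0.11664)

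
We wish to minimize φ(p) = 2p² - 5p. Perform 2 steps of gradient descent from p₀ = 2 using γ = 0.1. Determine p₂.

φ′(p) = 4p - 5
p₁ = 2 − 0.1·3 = 1.7
p₂ = 1.7 − 0.1·1.8 = 1.52

1.52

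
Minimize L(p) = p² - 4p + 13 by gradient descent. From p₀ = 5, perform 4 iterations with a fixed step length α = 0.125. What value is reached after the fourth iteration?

2.94921875

L′(p) = 2p - 4
Step 1: L′(5) = 6; p₁ = 5 − 0.125·6 = 4.25
Step 2: L′(4.25) = 4.5; p₂ = 4.25 − 0.125·4.5 = 3.6875
Step 3: L′(3.6875) = 3.375; p₃ = 3.6875 − 0.125·3.375 = 3.265625
Step 4: L′(3.265625) = 2.53125; p₄ = 3.265625 − 0.125·2.53125 = 2.94921875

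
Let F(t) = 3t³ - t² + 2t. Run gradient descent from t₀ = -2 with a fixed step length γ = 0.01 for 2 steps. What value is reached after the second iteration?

F′(t) = 9t² - 2t + 2
t₁ = -2 − 0.01·42 = -2.42
t₂ = -2.42 − 0.01·59.5476 = -3.015476

-3.015476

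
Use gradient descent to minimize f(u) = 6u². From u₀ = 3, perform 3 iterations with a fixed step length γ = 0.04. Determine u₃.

f′(u) = 12u
Step 1: f′(3) = 36; u₁ = 3 − 0.04·36 = 1.56
Step 2: f′(1.56) = 18.72; u₂ = 1.56 − 0.04·18.72 = 0.8112
Step 3: f′(0.8112) = 9.7344; u₃ = 0.8112 − 0.04·9.7344 = 0.421824

0.421824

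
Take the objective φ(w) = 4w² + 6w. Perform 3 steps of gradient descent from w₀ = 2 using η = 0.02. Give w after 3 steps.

φ′(w) = 8w + 6
Step 1: φ′(2) = 22; w₁ = 2 − 0.02·22 = 1.56
Step 2: φ′(1.56) = 18.48; w₂ = 1.56 − 0.02·18.48 = 1.1904
Step 3: φ′(1.1904) = 15.5232; w₃ = 1.1904 − 0.02·15.5232 = 0.879936

0.879936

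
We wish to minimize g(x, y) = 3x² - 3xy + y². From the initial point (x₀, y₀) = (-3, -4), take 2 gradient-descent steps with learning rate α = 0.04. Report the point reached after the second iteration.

∇g = (6x - 3y, -3x + 2y)
(x₁, y₁) = (-3, -4) − 0.04·(-6, 1) = (-2.76, -4.04)
(x₂, y₂) = (-2.76, -4.04) − 0.04·(-4.44, 0.2) = (-2.5824, -4.048)

(-2.5824, -4.048)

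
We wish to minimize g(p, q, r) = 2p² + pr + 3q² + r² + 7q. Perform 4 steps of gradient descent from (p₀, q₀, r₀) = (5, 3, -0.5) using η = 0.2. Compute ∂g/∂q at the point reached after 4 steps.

0.04

∇g = (4p + r, 6q + 7, p + 2r)
(p₁, q₁, r₁) = (5, 3, -0.5) − 0.2·(19.5, 25, 4) = (1.1, -2, -1.3)
(p₂, q₂, r₂) = (1.1, -2, -1.3) − 0.2·(3.1, -5, -1.5) = (0.48, -1, -1)
(p₃, q₃, r₃) = (0.48, -1, -1) − 0.2·(0.92, 1, -1.52) = (0.296, -1.2, -0.696)
(p₄, q₄, r₄) = (0.296, -1.2, -0.696) − 0.2·(0.488, -0.2, -1.096) = (0.1984, -1.16, -0.4768)
∂g/∂q at (0.1984, -1.16, -0.4768) = 0.04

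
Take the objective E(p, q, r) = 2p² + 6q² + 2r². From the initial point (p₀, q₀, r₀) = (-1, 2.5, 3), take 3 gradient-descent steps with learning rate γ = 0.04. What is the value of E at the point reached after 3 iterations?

∇E = (4p, 12q, 4r)
(p₁, q₁, r₁) = (-1, 2.5, 3) − 0.04·(-4, 30, 12) = (-0.84, 1.3, 2.52)
(p₂, q₂, r₂) = (-0.84, 1.3, 2.52) − 0.04·(-3.36, 15.6, 10.08) = (-0.7056, 0.676, 2.1168)
(p₃, q₃, r₃) = (-0.7056, 0.676, 2.1168) − 0.04·(-2.8224, 8.112, 8.4672) = (-0.592704, 0.35152, 1.778112)
E(-0.592704, 0.35152, 1.778112) = 7.76735849472

7.76735849472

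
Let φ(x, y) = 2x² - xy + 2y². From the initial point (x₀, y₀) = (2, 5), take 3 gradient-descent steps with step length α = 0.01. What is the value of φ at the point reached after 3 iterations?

38.881504950672

∇φ = (4x - y, -x + 4y)
(x₁, y₁) = (2, 5) − 0.01·(3, 18) = (1.97, 4.82)
(x₂, y₂) = (1.97, 4.82) − 0.01·(3.06, 17.31) = (1.9394, 4.6469)
(x₃, y₃) = (1.9394, 4.6469) − 0.01·(3.1107, 16.6482) = (1.908293, 4.480418)
φ(1.908293, 4.480418) = 38.881504950672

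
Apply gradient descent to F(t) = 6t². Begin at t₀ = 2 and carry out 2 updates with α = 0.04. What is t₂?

F′(t) = 12t
t₁ = 2 − 0.04·24 = 1.04
t₂ = 1.04 − 0.04·12.48 = 0.5408

0.5408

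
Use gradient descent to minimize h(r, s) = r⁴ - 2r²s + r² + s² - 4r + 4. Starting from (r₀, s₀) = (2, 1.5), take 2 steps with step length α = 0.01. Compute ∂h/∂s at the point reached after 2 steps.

-2.4928011648

∇h = (4r³ - 4rs + 2r - 4, -2r² + 2s)
Step 1: at (2, 1.5), ∇h = (20, -5) → (2, 1.5) − 0.01·(20, -5) = (1.8, 1.55)
Step 2: at (1.8, 1.55), ∇h = (11.768, -3.38) → (1.8, 1.55) − 0.01·(11.768, -3.38) = (1.68232, 1.5838)
∂h/∂s at (1.68232, 1.5838) = -2.4928011648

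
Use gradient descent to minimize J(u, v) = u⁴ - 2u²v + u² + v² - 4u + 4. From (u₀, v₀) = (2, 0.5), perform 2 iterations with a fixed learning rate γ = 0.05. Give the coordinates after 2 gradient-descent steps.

∇J = (4u³ - 4uv + 2u - 4, -2u² + 2v)
(u₁, v₁) = (2, 0.5) − 0.05·(28, -7) = (0.6, 0.85)
(u₂, v₂) = (0.6, 0.85) − 0.05·(-3.976, 0.98) = (0.7988, 0.801)

(0.7988, 0.801)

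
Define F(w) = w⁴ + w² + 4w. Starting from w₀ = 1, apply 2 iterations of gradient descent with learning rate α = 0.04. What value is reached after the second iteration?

F′(w) = 4w³ + 2w + 4
Step 1: F′(1) = 10; w₁ = 1 − 0.04·10 = 0.6
Step 2: F′(0.6) = 6.064; w₂ = 0.6 − 0.04·6.064 = 0.35744

0.35744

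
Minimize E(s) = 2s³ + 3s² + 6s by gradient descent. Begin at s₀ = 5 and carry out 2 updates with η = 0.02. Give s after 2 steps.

0.809792

E′(s) = 6s² + 6s + 6
s₁ = 5 − 0.02·186 = 1.28
s₂ = 1.28 − 0.02·23.5104 = 0.809792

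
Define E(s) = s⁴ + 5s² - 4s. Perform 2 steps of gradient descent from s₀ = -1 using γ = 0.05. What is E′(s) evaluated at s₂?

E′(s) = 4s³ + 10s - 4
s₁ = -1 − 0.05·(-18) = -0.1
s₂ = -0.1 − 0.05·(-5.004) = 0.1502
E′(s) at (0.1502) = -2.484445927968

-2.484445927968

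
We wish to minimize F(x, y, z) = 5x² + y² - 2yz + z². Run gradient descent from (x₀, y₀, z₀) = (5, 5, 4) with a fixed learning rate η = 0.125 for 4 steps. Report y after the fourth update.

∇F = (10x, 2y - 2z, -2y + 2z)
(x₁, y₁, z₁) = (5, 5, 4) − 0.125·(50, 2, -2) = (-1.25, 4.75, 4.25)
(x₂, y₂, z₂) = (-1.25, 4.75, 4.25) − 0.125·(-12.5, 1, -1) = (0.3125, 4.625, 4.375)
(x₃, y₃, z₃) = (0.3125, 4.625, 4.375) − 0.125·(3.125, 0.5, -0.5) = (-0.078125, 4.5625, 4.4375)
(x₄, y₄, z₄) = (-0.078125, 4.5625, 4.4375) − 0.125·(-0.78125, 0.25, -0.25) = (0.01953125, 4.53125, 4.46875)
y = 4.53125

4.53125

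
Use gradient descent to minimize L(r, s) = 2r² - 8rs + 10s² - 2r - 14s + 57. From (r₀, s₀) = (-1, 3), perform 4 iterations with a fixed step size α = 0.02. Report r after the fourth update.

∇L = (4r - 8s - 2, -8r + 20s - 14)
Step 1: at (-1, 3), ∇L = (-30, 54) → (-1, 3) − 0.02·(-30, 54) = (-0.4, 1.92)
Step 2: at (-0.4, 1.92), ∇L = (-18.96, 27.6) → (-0.4, 1.92) − 0.02·(-18.96, 27.6) = (-0.0208, 1.368)
Step 3: at (-0.0208, 1.368), ∇L = (-13.0272, 13.5264) → (-0.0208, 1.368) − 0.02·(-13.0272, 13.5264) = (0.239744, 1.097472)
Step 4: at (0.239744, 1.097472), ∇L = (-9.8208, 6.031488) → (0.239744, 1.097472) − 0.02·(-9.8208, 6.031488) = (0.43616, 0.97684224)
r = 0.43616

0.43616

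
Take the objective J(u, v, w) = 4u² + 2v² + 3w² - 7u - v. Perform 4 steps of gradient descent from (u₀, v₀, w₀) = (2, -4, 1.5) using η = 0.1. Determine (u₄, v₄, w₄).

∇J = (8u - 7, 4v - 1, 6w)
(u₁, v₁, w₁) = (2, -4, 1.5) − 0.1·(9, -17, 9) = (1.1, -2.3, 0.6)
(u₂, v₂, w₂) = (1.1, -2.3, 0.6) − 0.1·(1.8, -10.2, 3.6) = (0.92, -1.28, 0.24)
(u₃, v₃, w₃) = (0.92, -1.28, 0.24) − 0.1·(0.36, -6.12, 1.44) = (0.884, -0.668, 0.096)
(u₄, v₄, w₄) = (0.884, -0.668, 0.096) − 0.1·(0.072, -3.672, 0.576) = (0.8768, -0.3008, 0.0384)

(0.8768, -0.3008, 0.0384)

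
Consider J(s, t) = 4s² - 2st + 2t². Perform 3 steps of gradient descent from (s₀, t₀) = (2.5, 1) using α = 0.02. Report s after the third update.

∇J = (8s - 2t, -2s + 4t)
(s₁, t₁) = (2.5, 1) − 0.02·(18, -1) = (2.14, 1.02)
(s₂, t₂) = (2.14, 1.02) − 0.02·(15.08, -0.2) = (1.8384, 1.024)
(s₃, t₃) = (1.8384, 1.024) − 0.02·(12.6592, 0.4192) = (1.585216, 1.015616)
s = 1.585216

1.585216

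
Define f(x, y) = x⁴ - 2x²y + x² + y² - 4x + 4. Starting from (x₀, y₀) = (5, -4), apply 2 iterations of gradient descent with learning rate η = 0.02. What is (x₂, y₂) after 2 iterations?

(19.43273984, -0.920064)

∇f = (4x³ - 4xy + 2x - 4, -2x² + 2y)
(x₁, y₁) = (5, -4) − 0.02·(586, -58) = (-6.72, -2.84)
(x₂, y₂) = (-6.72, -2.84) − 0.02·(-1307.636992, -95.9968) = (19.43273984, -0.920064)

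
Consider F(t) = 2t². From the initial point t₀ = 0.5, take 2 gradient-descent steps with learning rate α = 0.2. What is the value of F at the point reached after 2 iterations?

F′(t) = 4t
t₁ = 0.5 − 0.2·2 = 0.1
t₂ = 0.1 − 0.2·0.4 = 0.02
F(0.02) = 0.0008

0.0008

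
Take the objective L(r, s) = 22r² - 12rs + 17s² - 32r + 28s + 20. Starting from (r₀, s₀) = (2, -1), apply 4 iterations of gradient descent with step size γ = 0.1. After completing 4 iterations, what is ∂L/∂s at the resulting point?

∇L = (44r - 12s - 32, -12r + 34s + 28)
Step 1: at (2, -1), ∇L = (68, -30) → (2, -1) − 0.1·(68, -30) = (-4.8, 2)
Step 2: at (-4.8, 2), ∇L = (-267.2, 153.6) → (-4.8, 2) − 0.1·(-267.2, 153.6) = (21.92, -13.36)
Step 3: at (21.92, -13.36), ∇L = (1092.8, -689.28) → (21.92, -13.36) − 0.1·(1092.8, -689.28) = (-87.36, 55.568)
Step 4: at (-87.36, 55.568), ∇L = (-4542.656, 2965.632) → (-87.36, 55.568) − 0.1·(-4542.656, 2965.632) = (366.9056, -240.9952)
∂L/∂s at (366.9056, -240.9952) = -12568.704

-12568.704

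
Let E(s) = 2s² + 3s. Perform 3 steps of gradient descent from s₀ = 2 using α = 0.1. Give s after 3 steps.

-0.156

E′(s) = 4s + 3
s₁ = 2 − 0.1·11 = 0.9
s₂ = 0.9 − 0.1·6.6 = 0.24
s₃ = 0.24 − 0.1·3.96 = -0.156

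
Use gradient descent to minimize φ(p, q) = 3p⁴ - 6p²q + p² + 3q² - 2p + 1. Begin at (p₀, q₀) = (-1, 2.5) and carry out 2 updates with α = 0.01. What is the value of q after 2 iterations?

∇φ = (12p³ - 12pq + 2p - 2, -6p² + 6q)
(p₁, q₁) = (-1, 2.5) − 0.01·(14, 9) = (-1.14, 2.41)
(p₂, q₂) = (-1.14, 2.41) − 0.01·(10.910272, 6.6624) = (-1.24910272, 2.343376)
q = 2.343376

2.343376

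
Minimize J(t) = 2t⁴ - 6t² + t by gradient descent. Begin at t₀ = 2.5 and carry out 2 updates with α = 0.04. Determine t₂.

-1.25324672

J′(t) = 8t³ - 12t + 1
Step 1: J′(2.5) = 96; t₁ = 2.5 − 0.04·96 = -1.34
Step 2: J′(-1.34) = -2.168832; t₂ = -1.34 − 0.04·(-2.168832) = -1.25324672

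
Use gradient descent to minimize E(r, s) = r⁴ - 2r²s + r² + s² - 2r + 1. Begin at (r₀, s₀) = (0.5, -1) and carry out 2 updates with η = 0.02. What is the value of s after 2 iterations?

-0.903164

∇E = (4r³ - 4rs + 2r - 2, -2r² + 2s)
Step 1: at (0.5, -1), ∇E = (1.5, -2.5) → (0.5, -1) − 0.02·(1.5, -2.5) = (0.47, -0.95)
Step 2: at (0.47, -0.95), ∇E = (1.141292, -2.3418) → (0.47, -0.95) − 0.02·(1.141292, -2.3418) = (0.44717416, -0.903164)
s = -0.903164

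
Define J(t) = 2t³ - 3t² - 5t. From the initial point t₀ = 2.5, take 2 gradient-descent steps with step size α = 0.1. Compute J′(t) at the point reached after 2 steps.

-2.0365625

J′(t) = 6t² - 6t - 5
t₁ = 2.5 − 0.1·17.5 = 0.75
t₂ = 0.75 − 0.1·(-6.125) = 1.3625
J′(t) at (1.3625) = -2.0365625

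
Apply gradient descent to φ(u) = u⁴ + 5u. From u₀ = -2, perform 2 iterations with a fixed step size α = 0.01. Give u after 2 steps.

φ′(u) = 4u³ + 5
u₁ = -2 − 0.01·(-27) = -1.73
u₂ = -1.73 − 0.01·(-15.710868) = -1.57289132

-1.57289132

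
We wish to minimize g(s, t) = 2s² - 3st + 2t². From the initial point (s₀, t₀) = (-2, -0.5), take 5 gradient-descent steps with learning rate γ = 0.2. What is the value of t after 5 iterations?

-0.41728

∇g = (4s - 3t, -3s + 4t)
Step 1: at (-2, -0.5), ∇g = (-6.5, 4) → (-2, -0.5) − 0.2·(-6.5, 4) = (-0.7, -1.3)
Step 2: at (-0.7, -1.3), ∇g = (1.1, -3.1) → (-0.7, -1.3) − 0.2·(1.1, -3.1) = (-0.92, -0.68)
Step 3: at (-0.92, -0.68), ∇g = (-1.64, 0.04) → (-0.92, -0.68) − 0.2·(-1.64, 0.04) = (-0.592, -0.688)
Step 4: at (-0.592, -0.688), ∇g = (-0.304, -0.976) → (-0.592, -0.688) − 0.2·(-0.304, -0.976) = (-0.5312, -0.4928)
Step 5: at (-0.5312, -0.4928), ∇g = (-0.6464, -0.3776) → (-0.5312, -0.4928) − 0.2·(-0.6464, -0.3776) = (-0.40192, -0.41728)
t = -0.41728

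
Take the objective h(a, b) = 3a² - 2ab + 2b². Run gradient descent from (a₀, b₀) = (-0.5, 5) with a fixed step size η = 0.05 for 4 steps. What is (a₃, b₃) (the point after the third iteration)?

∇h = (6a - 2b, -2a + 4b)
Step 1: at (-0.5, 5), ∇h = (-13, 21) → (-0.5, 5) − 0.05·(-13, 21) = (0.15, 3.95)
Step 2: at (0.15, 3.95), ∇h = (-7, 15.5) → (0.15, 3.95) − 0.05·(-7, 15.5) = (0.5, 3.175)
Step 3: at (0.5, 3.175), ∇h = (-3.35, 11.7) → (0.5, 3.175) − 0.05·(-3.35, 11.7) = (0.6675, 2.59)

(0.6675, 2.59)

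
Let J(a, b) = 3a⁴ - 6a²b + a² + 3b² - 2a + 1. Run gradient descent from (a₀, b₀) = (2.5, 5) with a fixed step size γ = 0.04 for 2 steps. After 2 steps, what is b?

4.213856

∇J = (12a³ - 12ab + 2a - 2, -6a² + 6b)
Step 1: at (2.5, 5), ∇J = (40.5, -7.5) → (2.5, 5) − 0.04·(40.5, -7.5) = (0.88, 5.3)
Step 2: at (0.88, 5.3), ∇J = (-48.030336, 27.1536) → (0.88, 5.3) − 0.04·(-48.030336, 27.1536) = (2.80121344, 4.213856)
b = 4.213856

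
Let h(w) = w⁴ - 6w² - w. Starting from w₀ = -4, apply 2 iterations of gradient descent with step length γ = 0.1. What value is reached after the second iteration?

-1893.4436

h′(w) = 4w³ - 12w - 1
w₁ = -4 − 0.1·(-209) = 16.9
w₂ = 16.9 − 0.1·19103.436 = -1893.4436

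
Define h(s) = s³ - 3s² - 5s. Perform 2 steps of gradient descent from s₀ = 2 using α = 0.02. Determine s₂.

2.1874

h′(s) = 3s² - 6s - 5
s₁ = 2 − 0.02·(-5) = 2.1
s₂ = 2.1 − 0.02·(-4.37) = 2.1874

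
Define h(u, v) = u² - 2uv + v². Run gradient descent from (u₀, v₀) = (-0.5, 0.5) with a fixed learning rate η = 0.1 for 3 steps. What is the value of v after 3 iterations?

∇h = (2u - 2v, -2u + 2v)
(u₁, v₁) = (-0.5, 0.5) − 0.1·(-2, 2) = (-0.3, 0.3)
(u₂, v₂) = (-0.3, 0.3) − 0.1·(-1.2, 1.2) = (-0.18, 0.18)
(u₃, v₃) = (-0.18, 0.18) − 0.1·(-0.72, 0.72) = (-0.108, 0.108)
v = 0.108

0.108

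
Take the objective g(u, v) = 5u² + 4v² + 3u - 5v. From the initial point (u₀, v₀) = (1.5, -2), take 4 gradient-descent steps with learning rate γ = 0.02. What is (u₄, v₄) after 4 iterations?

∇g = (10u + 3, 8v - 5)
Step 1: at (1.5, -2), ∇g = (18, -21) → (1.5, -2) − 0.02·(18, -21) = (1.14, -1.58)
Step 2: at (1.14, -1.58), ∇g = (14.4, -17.64) → (1.14, -1.58) − 0.02·(14.4, -17.64) = (0.852, -1.2272)
Step 3: at (0.852, -1.2272), ∇g = (11.52, -14.8176) → (0.852, -1.2272) − 0.02·(11.52, -14.8176) = (0.6216, -0.930848)
Step 4: at (0.6216, -0.930848), ∇g = (9.216, -12.446784) → (0.6216, -0.930848) − 0.02·(9.216, -12.446784) = (0.43728, -0.68191232)

(0.43728, -0.68191232)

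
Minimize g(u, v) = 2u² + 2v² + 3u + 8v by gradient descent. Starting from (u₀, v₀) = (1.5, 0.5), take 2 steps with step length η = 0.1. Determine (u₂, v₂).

(0.06, -1.1)

∇g = (4u + 3, 4v + 8)
(u₁, v₁) = (1.5, 0.5) − 0.1·(9, 10) = (0.6, -0.5)
(u₂, v₂) = (0.6, -0.5) − 0.1·(5.4, 6) = (0.06, -1.1)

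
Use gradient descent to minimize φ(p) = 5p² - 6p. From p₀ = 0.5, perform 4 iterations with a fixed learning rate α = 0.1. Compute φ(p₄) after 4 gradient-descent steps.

φ′(p) = 10p - 6
Step 1: φ′(0.5) = -1; p₁ = 0.5 − 0.1·(-1) = 0.6
Step 2: φ′(0.6) = 0; p₂ = 0.6 − 0.1·0 = 0.6
Step 3: φ′(0.6) = 0; p₃ = 0.6 − 0.1·0 = 0.6
Step 4: φ′(0.6) = 0; p₄ = 0.6 − 0.1·0 = 0.6
φ(0.6) = -1.8

-1.8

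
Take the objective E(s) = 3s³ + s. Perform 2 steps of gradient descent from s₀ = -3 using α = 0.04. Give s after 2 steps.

-20.517824

E′(s) = 9s² + 1
s₁ = -3 − 0.04·82 = -6.28
s₂ = -6.28 − 0.04·355.9456 = -20.517824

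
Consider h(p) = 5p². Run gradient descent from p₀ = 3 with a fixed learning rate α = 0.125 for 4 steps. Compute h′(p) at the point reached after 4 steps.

0.1171875

h′(p) = 10p
Step 1: h′(3) = 30; p₁ = 3 − 0.125·30 = -0.75
Step 2: h′(-0.75) = -7.5; p₂ = -0.75 − 0.125·(-7.5) = 0.1875
Step 3: h′(0.1875) = 1.875; p₃ = 0.1875 − 0.125·1.875 = -0.046875
Step 4: h′(-0.046875) = -0.46875; p₄ = -0.046875 − 0.125·(-0.46875) = 0.01171875
h′(p) at (0.01171875) = 0.1171875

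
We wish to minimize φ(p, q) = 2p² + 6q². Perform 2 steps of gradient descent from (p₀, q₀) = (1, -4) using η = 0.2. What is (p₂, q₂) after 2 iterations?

∇φ = (4p, 12q)
(p₁, q₁) = (1, -4) − 0.2·(4, -48) = (0.2, 5.6)
(p₂, q₂) = (0.2, 5.6) − 0.2·(0.8, 67.2) = (0.04, -7.84)

(0.04, -7.84)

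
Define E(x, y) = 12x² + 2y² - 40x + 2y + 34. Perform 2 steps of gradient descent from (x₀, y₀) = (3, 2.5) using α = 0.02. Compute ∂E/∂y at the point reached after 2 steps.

∇E = (24x - 40, 4y + 2)
Step 1: at (3, 2.5), ∇E = (32, 12) → (3, 2.5) − 0.02·(32, 12) = (2.36, 2.26)
Step 2: at (2.36, 2.26), ∇E = (16.64, 11.04) → (2.36, 2.26) − 0.02·(16.64, 11.04) = (2.0272, 2.0392)
∂E/∂y at (2.0272, 2.0392) = 10.1568

10.1568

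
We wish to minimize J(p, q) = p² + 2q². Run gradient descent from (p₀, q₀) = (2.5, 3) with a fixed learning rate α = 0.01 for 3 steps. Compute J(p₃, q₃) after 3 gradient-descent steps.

∇J = (2p, 4q)
(p₁, q₁) = (2.5, 3) − 0.01·(5, 12) = (2.45, 2.88)
(p₂, q₂) = (2.45, 2.88) − 0.01·(4.9, 11.52) = (2.401, 2.7648)
(p₃, q₃) = (2.401, 2.7648) − 0.01·(4.802, 11.0592) = (2.35298, 2.654208)
J(2.35298, 2.654208) = 19.626155094928

19.626155094928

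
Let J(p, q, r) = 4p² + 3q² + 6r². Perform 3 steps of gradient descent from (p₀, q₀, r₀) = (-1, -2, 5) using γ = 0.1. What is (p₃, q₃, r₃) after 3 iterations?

∇J = (8p, 6q, 12r)
Step 1: at (-1, -2, 5), ∇J = (-8, -12, 60) → (-1, -2, 5) − 0.1·(-8, -12, 60) = (-0.2, -0.8, -1)
Step 2: at (-0.2, -0.8, -1), ∇J = (-1.6, -4.8, -12) → (-0.2, -0.8, -1) − 0.1·(-1.6, -4.8, -12) = (-0.04, -0.32, 0.2)
Step 3: at (-0.04, -0.32, 0.2), ∇J = (-0.32, -1.92, 2.4) → (-0.04, -0.32, 0.2) − 0.1·(-0.32, -1.92, 2.4) = (-0.008, -0.128, -0.04)

(-0.008, -0.128, -0.04)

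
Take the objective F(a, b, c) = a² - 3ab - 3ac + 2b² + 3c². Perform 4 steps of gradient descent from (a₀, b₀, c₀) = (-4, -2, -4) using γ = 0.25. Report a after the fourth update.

-10.421875

∇F = (2a - 3b - 3c, -3a + 4b, -3a + 6c)
(a₁, b₁, c₁) = (-4, -2, -4) − 0.25·(10, 4, -12) = (-6.5, -3, -1)
(a₂, b₂, c₂) = (-6.5, -3, -1) − 0.25·(-1, 7.5, 13.5) = (-6.25, -4.875, -4.375)
(a₃, b₃, c₃) = (-6.25, -4.875, -4.375) − 0.25·(15.25, -0.75, -7.5) = (-10.0625, -4.6875, -2.5)
(a₄, b₄, c₄) = (-10.0625, -4.6875, -2.5) − 0.25·(1.4375, 11.4375, 15.1875) = (-10.421875, -7.546875, -6.296875)
a = -10.421875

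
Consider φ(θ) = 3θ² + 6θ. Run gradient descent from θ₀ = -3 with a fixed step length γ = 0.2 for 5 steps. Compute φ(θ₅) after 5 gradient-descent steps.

-2.9999987712

φ′(θ) = 6θ + 6
Step 1: φ′(-3) = -12; θ₁ = -3 − 0.2·(-12) = -0.6
Step 2: φ′(-0.6) = 2.4; θ₂ = -0.6 − 0.2·2.4 = -1.08
Step 3: φ′(-1.08) = -0.48; θ₃ = -1.08 − 0.2·(-0.48) = -0.984
Step 4: φ′(-0.984) = 0.096; θ₄ = -0.984 − 0.2·0.096 = -1.0032
Step 5: φ′(-1.0032) = -0.0192; θ₅ = -1.0032 − 0.2·(-0.0192) = -0.99936
φ(-0.99936) = -2.9999987712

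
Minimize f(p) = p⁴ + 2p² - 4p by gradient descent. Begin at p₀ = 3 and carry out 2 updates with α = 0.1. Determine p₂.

f′(p) = 4p³ + 4p - 4
Step 1: f′(3) = 116; p₁ = 3 − 0.1·116 = -8.6
Step 2: f′(-8.6) = -2582.624; p₂ = -8.6 − 0.1·(-2582.624) = 249.6624

249.6624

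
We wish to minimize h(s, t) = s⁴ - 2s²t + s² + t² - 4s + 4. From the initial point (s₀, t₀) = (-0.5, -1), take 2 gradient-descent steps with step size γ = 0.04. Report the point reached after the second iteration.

(0.00608, -0.8248)

∇h = (4s³ - 4st + 2s - 4, -2s² + 2t)
Step 1: at (-0.5, -1), ∇h = (-7.5, -2.5) → (-0.5, -1) − 0.04·(-7.5, -2.5) = (-0.2, -0.9)
Step 2: at (-0.2, -0.9), ∇h = (-5.152, -1.88) → (-0.2, -0.9) − 0.04·(-5.152, -1.88) = (0.00608, -0.8248)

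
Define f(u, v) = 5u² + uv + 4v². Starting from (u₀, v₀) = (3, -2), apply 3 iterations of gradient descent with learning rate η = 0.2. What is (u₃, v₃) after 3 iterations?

(-2.512, -0.592)

∇f = (10u + v, u + 8v)
Step 1: at (3, -2), ∇f = (28, -13) → (3, -2) − 0.2·(28, -13) = (-2.6, 0.6)
Step 2: at (-2.6, 0.6), ∇f = (-25.4, 2.2) → (-2.6, 0.6) − 0.2·(-25.4, 2.2) = (2.48, 0.16)
Step 3: at (2.48, 0.16), ∇f = (24.96, 3.76) → (2.48, 0.16) − 0.2·(24.96, 3.76) = (-2.512, -0.592)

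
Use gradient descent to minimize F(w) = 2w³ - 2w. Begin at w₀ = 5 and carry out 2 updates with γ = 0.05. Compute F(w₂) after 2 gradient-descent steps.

F′(w) = 6w² - 2
w₁ = 5 − 0.05·148 = -2.4
w₂ = -2.4 − 0.05·32.56 = -4.028
F(-4.028) = -122.650859904

-122.650859904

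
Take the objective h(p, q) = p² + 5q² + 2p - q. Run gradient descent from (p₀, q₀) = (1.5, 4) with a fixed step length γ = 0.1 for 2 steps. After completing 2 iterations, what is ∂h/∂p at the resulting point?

3.2

∇h = (2p + 2, 10q - 1)
Step 1: at (1.5, 4), ∇h = (5, 39) → (1.5, 4) − 0.1·(5, 39) = (1, 0.1)
Step 2: at (1, 0.1), ∇h = (4, 0) → (1, 0.1) − 0.1·(4, 0) = (0.6, 0.1)
∂h/∂p at (0.6, 0.1) = 3.2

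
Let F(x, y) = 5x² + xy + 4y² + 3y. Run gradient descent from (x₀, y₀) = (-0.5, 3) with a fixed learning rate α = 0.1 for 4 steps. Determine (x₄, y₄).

(0.03365, -0.3693)

∇F = (10x + y, x + 8y + 3)
(x₁, y₁) = (-0.5, 3) − 0.1·(-2, 26.5) = (-0.3, 0.35)
(x₂, y₂) = (-0.3, 0.35) − 0.1·(-2.65, 5.5) = (-0.035, -0.2)
(x₃, y₃) = (-0.035, -0.2) − 0.1·(-0.55, 1.365) = (0.02, -0.3365)
(x₄, y₄) = (0.02, -0.3365) − 0.1·(-0.1365, 0.328) = (0.03365, -0.3693)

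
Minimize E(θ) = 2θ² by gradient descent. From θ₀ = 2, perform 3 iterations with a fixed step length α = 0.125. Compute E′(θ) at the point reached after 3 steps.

1

E′(θ) = 4θ
Step 1: E′(2) = 8; θ₁ = 2 − 0.125·8 = 1
Step 2: E′(1) = 4; θ₂ = 1 − 0.125·4 = 0.5
Step 3: E′(0.5) = 2; θ₃ = 0.5 − 0.125·2 = 0.25
E′(θ) at (0.25) = 1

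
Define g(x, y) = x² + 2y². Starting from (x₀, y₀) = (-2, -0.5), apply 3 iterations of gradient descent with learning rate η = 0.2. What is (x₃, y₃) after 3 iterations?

(-0.432, -0.004)

∇g = (2x, 4y)
(x₁, y₁) = (-2, -0.5) − 0.2·(-4, -2) = (-1.2, -0.1)
(x₂, y₂) = (-1.2, -0.1) − 0.2·(-2.4, -0.4) = (-0.72, -0.02)
(x₃, y₃) = (-0.72, -0.02) − 0.2·(-1.44, -0.08) = (-0.432, -0.004)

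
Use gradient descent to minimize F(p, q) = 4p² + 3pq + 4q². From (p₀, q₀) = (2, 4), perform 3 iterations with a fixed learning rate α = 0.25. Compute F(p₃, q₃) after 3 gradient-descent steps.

2843.568359375

∇F = (8p + 3q, 3p + 8q)
(p₁, q₁) = (2, 4) − 0.25·(28, 38) = (-5, -5.5)
(p₂, q₂) = (-5, -5.5) − 0.25·(-56.5, -59) = (9.125, 9.25)
(p₃, q₃) = (9.125, 9.25) − 0.25·(100.75, 101.375) = (-16.0625, -16.09375)
F(-16.0625, -16.09375) = 2843.568359375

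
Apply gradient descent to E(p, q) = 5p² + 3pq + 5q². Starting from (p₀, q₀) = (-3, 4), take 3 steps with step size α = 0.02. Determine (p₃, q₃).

(-2.023584, 2.428808)

∇E = (10p + 3q, 3p + 10q)
Step 1: at (-3, 4), ∇E = (-18, 31) → (-3, 4) − 0.02·(-18, 31) = (-2.64, 3.38)
Step 2: at (-2.64, 3.38), ∇E = (-16.26, 25.88) → (-2.64, 3.38) − 0.02·(-16.26, 25.88) = (-2.3148, 2.8624)
Step 3: at (-2.3148, 2.8624), ∇E = (-14.5608, 21.6796) → (-2.3148, 2.8624) − 0.02·(-14.5608, 21.6796) = (-2.023584, 2.428808)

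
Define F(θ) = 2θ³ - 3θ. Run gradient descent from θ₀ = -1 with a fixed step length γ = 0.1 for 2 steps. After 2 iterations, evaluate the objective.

-10.296357488

F′(θ) = 6θ² - 3
Step 1: F′(-1) = 3; θ₁ = -1 − 0.1·3 = -1.3
Step 2: F′(-1.3) = 7.14; θ₂ = -1.3 − 0.1·7.14 = -2.014
F(-2.014) = -10.296357488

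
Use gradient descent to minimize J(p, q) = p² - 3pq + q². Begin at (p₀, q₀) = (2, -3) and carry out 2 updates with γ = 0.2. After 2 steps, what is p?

∇J = (2p - 3q, -3p + 2q)
Step 1: at (2, -3), ∇J = (13, -12) → (2, -3) − 0.2·(13, -12) = (-0.6, -0.6)
Step 2: at (-0.6, -0.6), ∇J = (0.6, 0.6) → (-0.6, -0.6) − 0.2·(0.6, 0.6) = (-0.72, -0.72)
p = -0.72

-0.72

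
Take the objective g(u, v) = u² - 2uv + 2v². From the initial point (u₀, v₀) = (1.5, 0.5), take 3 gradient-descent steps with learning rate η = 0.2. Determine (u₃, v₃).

(0.796, 0.492)

∇g = (2u - 2v, -2u + 4v)
Step 1: at (1.5, 0.5), ∇g = (2, -1) → (1.5, 0.5) − 0.2·(2, -1) = (1.1, 0.7)
Step 2: at (1.1, 0.7), ∇g = (0.8, 0.6) → (1.1, 0.7) − 0.2·(0.8, 0.6) = (0.94, 0.58)
Step 3: at (0.94, 0.58), ∇g = (0.72, 0.44) → (0.94, 0.58) − 0.2·(0.72, 0.44) = (0.796, 0.492)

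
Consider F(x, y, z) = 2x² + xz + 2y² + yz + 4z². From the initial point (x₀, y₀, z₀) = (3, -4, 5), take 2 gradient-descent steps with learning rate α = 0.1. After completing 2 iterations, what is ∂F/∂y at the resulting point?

∇F = (4x + z, 4y + z, x + y + 8z)
(x₁, y₁, z₁) = (3, -4, 5) − 0.1·(17, -11, 39) = (1.3, -2.9, 1.1)
(x₂, y₂, z₂) = (1.3, -2.9, 1.1) − 0.1·(6.3, -10.5, 7.2) = (0.67, -1.85, 0.38)
∂F/∂y at (0.67, -1.85, 0.38) = -7.02

-7.02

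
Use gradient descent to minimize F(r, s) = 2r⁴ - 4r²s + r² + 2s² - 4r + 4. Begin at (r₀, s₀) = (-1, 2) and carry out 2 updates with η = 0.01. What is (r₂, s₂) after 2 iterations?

(-1.03463936, 1.923216)

∇F = (8r³ - 8rs + 2r - 4, -4r² + 4s)
(r₁, s₁) = (-1, 2) − 0.01·(2, 4) = (-1.02, 1.96)
(r₂, s₂) = (-1.02, 1.96) − 0.01·(1.463936, 3.6784) = (-1.03463936, 1.923216)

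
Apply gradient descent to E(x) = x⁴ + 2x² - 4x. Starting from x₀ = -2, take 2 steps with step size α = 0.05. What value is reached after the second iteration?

E′(x) = 4x³ + 4x - 4
Step 1: E′(-2) = -44; x₁ = -2 − 0.05·(-44) = 0.2
Step 2: E′(0.2) = -3.168; x₂ = 0.2 − 0.05·(-3.168) = 0.3584

0.3584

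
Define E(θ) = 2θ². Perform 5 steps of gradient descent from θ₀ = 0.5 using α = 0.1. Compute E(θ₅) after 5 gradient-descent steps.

0.0030233088

E′(θ) = 4θ
θ₁ = 0.5 − 0.1·2 = 0.3
θ₂ = 0.3 − 0.1·1.2 = 0.18
θ₃ = 0.18 − 0.1·0.72 = 0.108
θ₄ = 0.108 − 0.1·0.432 = 0.0648
θ₅ = 0.0648 − 0.1·0.2592 = 0.03888
E(0.03888) = 0.0030233088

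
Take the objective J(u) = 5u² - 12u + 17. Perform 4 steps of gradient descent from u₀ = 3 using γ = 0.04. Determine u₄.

J′(u) = 10u - 12
u₁ = 3 − 0.04·18 = 2.28
u₂ = 2.28 − 0.04·10.8 = 1.848
u₃ = 1.848 − 0.04·6.48 = 1.5888
u₄ = 1.5888 − 0.04·3.888 = 1.43328

1.43328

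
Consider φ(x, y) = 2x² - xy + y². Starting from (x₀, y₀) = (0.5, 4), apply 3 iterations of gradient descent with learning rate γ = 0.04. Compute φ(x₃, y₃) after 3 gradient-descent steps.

∇φ = (4x - y, -x + 2y)
Step 1: at (0.5, 4), ∇φ = (-2, 7.5) → (0.5, 4) − 0.04·(-2, 7.5) = (0.58, 3.7)
Step 2: at (0.58, 3.7), ∇φ = (-1.38, 6.82) → (0.58, 3.7) − 0.04·(-1.38, 6.82) = (0.6352, 3.4272)
Step 3: at (0.6352, 3.4272), ∇φ = (-0.8864, 6.2192) → (0.6352, 3.4272) − 0.04·(-0.8864, 6.2192) = (0.670656, 3.178432)
φ(0.670656, 3.178432) = 8.870354427904

8.870354427904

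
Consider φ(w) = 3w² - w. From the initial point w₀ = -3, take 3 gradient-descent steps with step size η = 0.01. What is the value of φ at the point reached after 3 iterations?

20.670249246768

φ′(w) = 6w - 1
w₁ = -3 − 0.01·(-19) = -2.81
w₂ = -2.81 − 0.01·(-17.86) = -2.6314
w₃ = -2.6314 − 0.01·(-16.7884) = -2.463516
φ(-2.463516) = 20.670249246768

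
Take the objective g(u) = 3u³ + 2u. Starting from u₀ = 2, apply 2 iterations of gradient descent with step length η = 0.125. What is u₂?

g′(u) = 9u² + 2
Step 1: g′(2) = 38; u₁ = 2 − 0.125·38 = -2.75
Step 2: g′(-2.75) = 70.0625; u₂ = -2.75 − 0.125·70.0625 = -11.5078125

-11.5078125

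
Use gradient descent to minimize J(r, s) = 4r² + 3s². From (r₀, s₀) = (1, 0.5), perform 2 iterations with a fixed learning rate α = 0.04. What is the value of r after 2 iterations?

∇J = (8r, 6s)
Step 1: at (1, 0.5), ∇J = (8, 3) → (1, 0.5) − 0.04·(8, 3) = (0.68, 0.38)
Step 2: at (0.68, 0.38), ∇J = (5.44, 2.28) → (0.68, 0.38) − 0.04·(5.44, 2.28) = (0.4624, 0.2888)
r = 0.4624

0.4624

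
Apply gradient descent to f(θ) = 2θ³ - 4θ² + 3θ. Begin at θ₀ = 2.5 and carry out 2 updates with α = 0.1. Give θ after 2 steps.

f′(θ) = 6θ² - 8θ + 3
θ₁ = 2.5 − 0.1·20.5 = 0.45
θ₂ = 0.45 − 0.1·0.615 = 0.3885

0.3885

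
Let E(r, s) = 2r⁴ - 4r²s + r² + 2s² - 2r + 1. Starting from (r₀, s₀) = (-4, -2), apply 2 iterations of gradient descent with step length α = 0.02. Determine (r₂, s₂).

∇E = (8r³ - 8rs + 2r - 2, -4r² + 4s)
Step 1: at (-4, -2), ∇E = (-586, -72) → (-4, -2) − 0.02·(-586, -72) = (7.72, -0.56)
Step 2: at (7.72, -0.56), ∇E = (3728.822784, -240.6336) → (7.72, -0.56) − 0.02·(3728.822784, -240.6336) = (-66.85645568, 4.252672)

(-66.85645568, 4.252672)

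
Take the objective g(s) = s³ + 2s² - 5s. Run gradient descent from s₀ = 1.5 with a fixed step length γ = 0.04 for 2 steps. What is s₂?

1.029668

g′(s) = 3s² + 4s - 5
Step 1: g′(1.5) = 7.75; s₁ = 1.5 − 0.04·7.75 = 1.19
Step 2: g′(1.19) = 4.0083; s₂ = 1.19 − 0.04·4.0083 = 1.029668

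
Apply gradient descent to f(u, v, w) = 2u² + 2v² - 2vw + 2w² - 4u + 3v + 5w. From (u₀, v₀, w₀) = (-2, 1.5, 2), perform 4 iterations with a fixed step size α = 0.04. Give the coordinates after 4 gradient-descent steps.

(-0.49361408, 0.7141312, 0.658816)

∇f = (4u - 4, 4v - 2w + 3, -2v + 4w + 5)
Step 1: at (-2, 1.5, 2), ∇f = (-12, 5, 10) → (-2, 1.5, 2) − 0.04·(-12, 5, 10) = (-1.52, 1.3, 1.6)
Step 2: at (-1.52, 1.3, 1.6), ∇f = (-10.08, 5, 8.8) → (-1.52, 1.3, 1.6) − 0.04·(-10.08, 5, 8.8) = (-1.1168, 1.1, 1.248)
Step 3: at (-1.1168, 1.1, 1.248), ∇f = (-8.4672, 4.904, 7.792) → (-1.1168, 1.1, 1.248) − 0.04·(-8.4672, 4.904, 7.792) = (-0.778112, 0.90384, 0.93632)
Step 4: at (-0.778112, 0.90384, 0.93632), ∇f = (-7.112448, 4.74272, 6.9376) → (-0.778112, 0.90384, 0.93632) − 0.04·(-7.112448, 4.74272, 6.9376) = (-0.49361408, 0.7141312, 0.658816)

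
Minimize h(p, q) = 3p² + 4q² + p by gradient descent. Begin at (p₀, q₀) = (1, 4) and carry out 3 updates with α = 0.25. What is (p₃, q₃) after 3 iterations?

(-0.3125, -4)

∇h = (6p + 1, 8q)
Step 1: at (1, 4), ∇h = (7, 32) → (1, 4) − 0.25·(7, 32) = (-0.75, -4)
Step 2: at (-0.75, -4), ∇h = (-3.5, -32) → (-0.75, -4) − 0.25·(-3.5, -32) = (0.125, 4)
Step 3: at (0.125, 4), ∇h = (1.75, 32) → (0.125, 4) − 0.25·(1.75, 32) = (-0.3125, -4)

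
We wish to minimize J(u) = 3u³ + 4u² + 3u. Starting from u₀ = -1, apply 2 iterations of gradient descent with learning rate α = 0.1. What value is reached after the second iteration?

-2.344

J′(u) = 9u² + 8u + 3
Step 1: J′(-1) = 4; u₁ = -1 − 0.1·4 = -1.4
Step 2: J′(-1.4) = 9.44; u₂ = -1.4 − 0.1·9.44 = -2.344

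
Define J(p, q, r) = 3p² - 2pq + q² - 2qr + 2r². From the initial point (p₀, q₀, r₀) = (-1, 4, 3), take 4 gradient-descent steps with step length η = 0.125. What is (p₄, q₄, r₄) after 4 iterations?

(1.125, 3.29296875, 1.8046875)

∇J = (6p - 2q, -2p + 2q - 2r, -2q + 4r)
(p₁, q₁, r₁) = (-1, 4, 3) − 0.125·(-14, 4, 4) = (0.75, 3.5, 2.5)
(p₂, q₂, r₂) = (0.75, 3.5, 2.5) − 0.125·(-2.5, 0.5, 3) = (1.0625, 3.4375, 2.125)
(p₃, q₃, r₃) = (1.0625, 3.4375, 2.125) − 0.125·(-0.5, 0.5, 1.625) = (1.125, 3.375, 1.921875)
(p₄, q₄, r₄) = (1.125, 3.375, 1.921875) − 0.125·(0, 0.65625, 0.9375) = (1.125, 3.29296875, 1.8046875)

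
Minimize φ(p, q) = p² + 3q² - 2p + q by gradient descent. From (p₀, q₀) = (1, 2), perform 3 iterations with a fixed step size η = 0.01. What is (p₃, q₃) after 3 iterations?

∇φ = (2p - 2, 6q + 1)
Step 1: at (1, 2), ∇φ = (0, 13) → (1, 2) − 0.01·(0, 13) = (1, 1.87)
Step 2: at (1, 1.87), ∇φ = (0, 12.22) → (1, 1.87) − 0.01·(0, 12.22) = (1, 1.7478)
Step 3: at (1, 1.7478), ∇φ = (0, 11.4868) → (1, 1.7478) − 0.01·(0, 11.4868) = (1, 1.632932)

(1, 1.632932)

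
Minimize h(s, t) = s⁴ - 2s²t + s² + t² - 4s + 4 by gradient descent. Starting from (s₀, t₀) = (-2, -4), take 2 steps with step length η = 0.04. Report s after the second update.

∇h = (4s³ - 4st + 2s - 4, -2s² + 2t)
(s₁, t₁) = (-2, -4) − 0.04·(-72, -16) = (0.88, -3.36)
(s₂, t₂) = (0.88, -3.36) − 0.04·(12.313088, -8.2688) = (0.38747648, -3.029248)
s = 0.38747648

0.38747648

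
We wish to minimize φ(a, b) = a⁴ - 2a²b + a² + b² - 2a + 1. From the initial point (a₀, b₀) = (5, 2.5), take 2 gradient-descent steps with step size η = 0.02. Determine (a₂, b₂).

∇φ = (4a³ - 4ab + 2a - 2, -2a² + 2b)
(a₁, b₁) = (5, 2.5) − 0.02·(458, -45) = (-4.16, 3.4)
(a₂, b₂) = (-4.16, 3.4) − 0.02·(-241.709184, -27.8112) = (0.67418368, 3.956224)

(0.67418368, 3.956224)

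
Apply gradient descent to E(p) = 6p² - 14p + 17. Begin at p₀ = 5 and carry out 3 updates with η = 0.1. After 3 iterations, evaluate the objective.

8.838976

E′(p) = 12p - 14
Step 1: E′(5) = 46; p₁ = 5 − 0.1·46 = 0.4
Step 2: E′(0.4) = -9.2; p₂ = 0.4 − 0.1·(-9.2) = 1.32
Step 3: E′(1.32) = 1.84; p₃ = 1.32 − 0.1·1.84 = 1.136
E(1.136) = 8.838976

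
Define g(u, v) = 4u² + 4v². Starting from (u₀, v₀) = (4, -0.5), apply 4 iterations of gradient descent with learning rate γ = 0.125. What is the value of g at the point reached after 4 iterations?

∇g = (8u, 8v)
(u₁, v₁) = (4, -0.5) − 0.125·(32, -4) = (0, 0)
(u₂, v₂) = (0, 0) − 0.125·(0, 0) = (0, 0)
(u₃, v₃) = (0, 0) − 0.125·(0, 0) = (0, 0)
(u₄, v₄) = (0, 0) − 0.125·(0, 0) = (0, 0)
g(0, 0) = 0

0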